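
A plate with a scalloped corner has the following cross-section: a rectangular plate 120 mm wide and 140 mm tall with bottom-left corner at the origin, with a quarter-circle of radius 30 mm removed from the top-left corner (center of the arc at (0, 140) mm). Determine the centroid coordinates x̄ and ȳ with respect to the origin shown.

Part | A | x̄ᵢ | ȳᵢ | A·x̄ᵢ | A·ȳᵢ
plate | 16800.00 | 60.00 | 70.00 | 1008000.00 | 1176000.00
removed quarter-circle | -706.86 | 12.73 | 127.27 | -9000.00 | -89960.17
Σ | 16093.14 |  |  | 999000.00 | 1086039.83
x̄ = 999000.00 / 16093.14 = 62.08 mm
ȳ = 1086039.83 / 16093.14 = 67.48 mm

x̄ = 62.08 mm, ȳ = 67.48 mm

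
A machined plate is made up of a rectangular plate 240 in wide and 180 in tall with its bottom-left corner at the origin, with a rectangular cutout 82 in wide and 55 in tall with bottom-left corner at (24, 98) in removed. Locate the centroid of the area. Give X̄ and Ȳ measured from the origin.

X̄ = 126.41 in, Ȳ = 85.86 in

Part | A | x̄ᵢ | ȳᵢ | A·x̄ᵢ | A·ȳᵢ
plate | 43200.00 | 120.00 | 90.00 | 5184000.00 | 3888000.00
hole | -4510.00 | 65.00 | 125.50 | -293150.00 | -566005.00
Σ | 38690.00 |  |  | 4890850.00 | 3321995.00
X̄ = 4890850.00 / 38690.00 = 126.41 in
Ȳ = 3321995.00 / 38690.00 = 85.86 in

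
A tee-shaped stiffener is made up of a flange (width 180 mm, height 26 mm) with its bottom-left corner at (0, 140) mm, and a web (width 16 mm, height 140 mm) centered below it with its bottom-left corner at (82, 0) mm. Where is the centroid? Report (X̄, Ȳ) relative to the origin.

X̄ = 90.00 mm, Ȳ = 126.13 mm

web: A = 16 × 140 = 2240.00, centroid at (90.00, 70.00).
flange: A = 180 × 26 = 4680.00, centroid at (90.00, 153.00).
ΣA = 6920.00 mm², ΣAX̄ = 622800.00 mm³, ΣAȲ = 872840.00 mm³.
X̄ = 622800.00/6920.00 = 90.00 mm; Ȳ = 872840.00/6920.00 = 126.13 mm.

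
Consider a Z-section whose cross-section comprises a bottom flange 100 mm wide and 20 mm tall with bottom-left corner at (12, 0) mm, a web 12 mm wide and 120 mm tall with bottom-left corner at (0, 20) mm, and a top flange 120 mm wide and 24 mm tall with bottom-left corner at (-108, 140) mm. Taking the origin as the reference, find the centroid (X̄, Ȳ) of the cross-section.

X̄ = -0.89 mm, Ȳ = 90.66 mm

Part | A | x̄ᵢ | ȳᵢ | A·x̄ᵢ | A·ȳᵢ
bottom flange | 2000.00 | 62.00 | 10.00 | 124000.00 | 20000.00
web | 1440.00 | 6.00 | 80.00 | 8640.00 | 115200.00
top flange | 2880.00 | -48.00 | 152.00 | -138240.00 | 437760.00
Σ | 6320.00 |  |  | -5600.00 | 572960.00
X̄ = -5600.00 / 6320.00 = -0.89 mm
Ȳ = 572960.00 / 6320.00 = 90.66 mm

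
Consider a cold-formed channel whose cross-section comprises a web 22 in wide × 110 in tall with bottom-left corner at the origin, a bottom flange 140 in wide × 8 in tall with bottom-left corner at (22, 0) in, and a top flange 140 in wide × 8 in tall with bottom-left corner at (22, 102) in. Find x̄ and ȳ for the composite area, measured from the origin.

Part | A | x̄ᵢ | ȳᵢ | A·x̄ᵢ | A·ȳᵢ
web | 2420.00 | 11.00 | 55.00 | 26620.00 | 133100.00
bottom flange | 1120.00 | 92.00 | 4.00 | 103040.00 | 4480.00
top flange | 1120.00 | 92.00 | 106.00 | 103040.00 | 118720.00
Σ | 4660.00 |  |  | 232700.00 | 256300.00
x̄ = 232700.00 / 4660.00 = 49.94 in
ȳ = 256300.00 / 4660.00 = 55.00 in

x̄ = 49.94 in, ȳ = 55.00 in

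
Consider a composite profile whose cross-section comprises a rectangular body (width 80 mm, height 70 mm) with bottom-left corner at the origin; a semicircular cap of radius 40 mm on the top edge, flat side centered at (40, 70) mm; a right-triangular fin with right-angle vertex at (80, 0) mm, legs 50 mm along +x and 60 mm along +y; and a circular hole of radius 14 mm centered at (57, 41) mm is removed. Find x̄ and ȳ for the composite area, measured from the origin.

x̄ = 48.28 mm, ȳ = 46.61 mm

Part | A | x̄ᵢ | ȳᵢ | A·x̄ᵢ | A·ȳᵢ
rectangular body | 5600.00 | 40.00 | 35.00 | 224000.00 | 196000.00
semicircular top | 2513.27 | 40.00 | 86.98 | 100530.96 | 218595.86
triangular fin | 1500.00 | 96.67 | 20.00 | 145000.00 | 30000.00
hole | -615.75 | 57.00 | 41.00 | -35097.87 | -25245.84
Σ | 8997.52 |  |  | 434433.09 | 419350.02
x̄ = 434433.09 / 8997.52 = 48.28 mm
ȳ = 419350.02 / 8997.52 = 46.61 mm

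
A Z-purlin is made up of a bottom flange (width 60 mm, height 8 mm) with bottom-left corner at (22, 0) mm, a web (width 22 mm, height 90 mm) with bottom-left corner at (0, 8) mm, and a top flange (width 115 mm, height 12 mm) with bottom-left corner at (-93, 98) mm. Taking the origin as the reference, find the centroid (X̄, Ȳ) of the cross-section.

Part | A | x̄ᵢ | ȳᵢ | A·x̄ᵢ | A·ȳᵢ
bottom flange | 480.00 | 52.00 | 4.00 | 24960.00 | 1920.00
web | 1980.00 | 11.00 | 53.00 | 21780.00 | 104940.00
top flange | 1380.00 | -35.50 | 104.00 | -48990.00 | 143520.00
Σ | 3840.00 |  |  | -2250.00 | 250380.00
X̄ = -2250.00 / 3840.00 = -0.59 mm
Ȳ = 250380.00 / 3840.00 = 65.20 mm

X̄ = -0.59 mm, Ȳ = 65.20 mm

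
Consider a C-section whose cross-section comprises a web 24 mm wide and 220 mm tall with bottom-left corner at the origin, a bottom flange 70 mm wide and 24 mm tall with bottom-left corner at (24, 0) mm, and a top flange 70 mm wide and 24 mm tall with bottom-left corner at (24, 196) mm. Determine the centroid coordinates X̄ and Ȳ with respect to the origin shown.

web: A = 24 × 220 = 5280.00, centroid at (12.00, 110.00).
bottom flange: A = 70 × 24 = 1680.00, centroid at (59.00, 12.00).
top flange: A = 70 × 24 = 1680.00, centroid at (59.00, 208.00).
ΣA = 8640.00 mm², ΣAX̄ = 261600.00 mm³, ΣAȲ = 950400.00 mm³.
X̄ = 261600.00/8640.00 = 30.28 mm; Ȳ = 950400.00/8640.00 = 110.00 mm.

X̄ = 30.28 mm, Ȳ = 110.00 mm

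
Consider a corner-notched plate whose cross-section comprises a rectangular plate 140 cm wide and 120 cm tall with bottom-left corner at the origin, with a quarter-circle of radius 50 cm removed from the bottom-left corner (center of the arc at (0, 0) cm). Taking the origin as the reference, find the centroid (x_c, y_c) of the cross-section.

Part | A | x̄ᵢ | ȳᵢ | A·x̄ᵢ | A·ȳᵢ
plate | 16800.00 | 70.00 | 60.00 | 1176000.00 | 1008000.00
removed quarter-circle | -1963.50 | 21.22 | 21.22 | -41666.67 | -41666.67
Σ | 14836.50 |  |  | 1134333.33 | 966333.33
x_c = 1134333.33 / 14836.50 = 76.46 cm
y_c = 966333.33 / 14836.50 = 65.13 cm

x_c = 76.46 cm, y_c = 65.13 cm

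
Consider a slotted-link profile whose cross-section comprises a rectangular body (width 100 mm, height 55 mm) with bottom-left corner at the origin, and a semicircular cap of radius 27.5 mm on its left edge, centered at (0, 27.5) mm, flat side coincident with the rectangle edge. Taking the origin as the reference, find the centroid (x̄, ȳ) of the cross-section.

rectangular body: A = 100 × 55 = 5500.00, centroid at (50.00, 27.50).
semicircular end: A = ½π·27.5² = 1187.91, centroid at (-11.67, 27.50).
ΣA = 6687.91 mm², ΣAx̄ = 261135.42 mm³, ΣAȳ = 183917.65 mm³.
x̄ = 261135.42/6687.91 = 39.05 mm; ȳ = 183917.65/6687.91 = 27.50 mm.

x̄ = 39.05 mm, ȳ = 27.50 mm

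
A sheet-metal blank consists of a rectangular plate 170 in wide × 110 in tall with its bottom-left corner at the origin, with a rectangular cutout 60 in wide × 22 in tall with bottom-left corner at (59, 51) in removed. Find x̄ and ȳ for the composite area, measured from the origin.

plate: A = 170 × 110 = 18700.00, centroid at (85.00, 55.00).
hole: A = −(60 × 22) = -1320.00, centroid at (89.00, 62.00).
ΣA = 17380.00 in², ΣAx̄ = 1472020.00 in³, ΣAȳ = 946660.00 in³.
x̄ = 1472020.00/17380.00 = 84.70 in; ȳ = 946660.00/17380.00 = 54.47 in.

x̄ = 84.70 in, ȳ = 54.47 in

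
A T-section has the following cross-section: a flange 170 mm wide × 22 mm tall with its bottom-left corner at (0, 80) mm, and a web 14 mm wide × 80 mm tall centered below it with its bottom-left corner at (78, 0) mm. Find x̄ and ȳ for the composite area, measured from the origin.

x̄ = 85.00 mm, ȳ = 79.25 mm

web: A = 14 × 80 = 1120.00, centroid at (85.00, 40.00).
flange: A = 170 × 22 = 3740.00, centroid at (85.00, 91.00).
ΣA = 4860.00 mm²
ΣAx̄ = (1120.00)(85.00) + (3740.00)(85.00) = 413100.00 mm³
ΣAȳ = (1120.00)(40.00) + (3740.00)(91.00) = 385140.00 mm³
x̄ = 413100.00 / 4860.00 = 85.00 mm
ȳ = 385140.00 / 4860.00 = 79.25 mm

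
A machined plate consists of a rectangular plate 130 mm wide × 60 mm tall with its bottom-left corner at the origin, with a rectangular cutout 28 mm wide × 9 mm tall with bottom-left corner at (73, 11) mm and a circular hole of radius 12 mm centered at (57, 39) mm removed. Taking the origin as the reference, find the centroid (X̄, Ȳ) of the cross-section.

plate: A = 130 × 60 = 7800.00, centroid at (65.00, 30.00).
hole 1: A = −(28 × 9) = -252.00, centroid at (87.00, 15.50).
hole 2: A = −π·12² = -452.39, centroid at (57.00, 39.00).
ΣA = 7095.61 mm²
ΣAX̄ = (7800.00)(65.00) + (-252.00)(87.00) + (-452.39)(57.00) = 459289.81 mm³
ΣAȲ = (7800.00)(30.00) + (-252.00)(15.50) + (-452.39)(39.00) = 212450.82 mm³
X̄ = 459289.81 / 7095.61 = 64.73 mm
Ȳ = 212450.82 / 7095.61 = 29.94 mm

X̄ = 64.73 mm, Ȳ = 29.94 mm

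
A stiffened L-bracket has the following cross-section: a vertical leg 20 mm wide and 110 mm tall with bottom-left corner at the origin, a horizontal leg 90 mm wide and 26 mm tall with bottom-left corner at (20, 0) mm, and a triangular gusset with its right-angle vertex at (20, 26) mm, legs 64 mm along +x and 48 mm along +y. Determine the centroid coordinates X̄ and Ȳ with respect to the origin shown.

X̄ = 39.10 mm, Ȳ = 35.54 mm

Part | A | x̄ᵢ | ȳᵢ | A·x̄ᵢ | A·ȳᵢ
vertical leg | 2200.00 | 10.00 | 55.00 | 22000.00 | 121000.00
horizontal leg | 2340.00 | 65.00 | 13.00 | 152100.00 | 30420.00
gusset | 1536.00 | 41.33 | 42.00 | 63488.00 | 64512.00
Σ | 6076.00 |  |  | 237588.00 | 215932.00
X̄ = 237588.00 / 6076.00 = 39.10 mm
Ȳ = 215932.00 / 6076.00 = 35.54 mm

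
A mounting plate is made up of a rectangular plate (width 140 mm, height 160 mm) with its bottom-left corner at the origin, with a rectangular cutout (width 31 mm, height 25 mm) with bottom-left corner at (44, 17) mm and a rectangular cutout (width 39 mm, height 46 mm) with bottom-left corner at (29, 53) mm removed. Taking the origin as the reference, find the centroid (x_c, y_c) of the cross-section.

plate: A = 140 × 160 = 22400.00, centroid at (70.00, 80.00).
hole 1: A = −(31 × 25) = -775.00, centroid at (59.50, 29.50).
hole 2: A = −(39 × 46) = -1794.00, centroid at (48.50, 76.00).
ΣA = 19831.00 mm², ΣAx_c = 1434878.50 mm³, ΣAy_c = 1632793.50 mm³.
x_c = 1434878.50/19831.00 = 72.36 mm; y_c = 1632793.50/19831.00 = 82.34 mm.

x_c = 72.36 mm, y_c = 82.34 mm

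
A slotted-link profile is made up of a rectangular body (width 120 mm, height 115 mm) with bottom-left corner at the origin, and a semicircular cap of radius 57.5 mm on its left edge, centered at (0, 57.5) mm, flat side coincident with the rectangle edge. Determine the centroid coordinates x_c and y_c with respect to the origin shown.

x_c = 36.92 mm, y_c = 57.50 mm

rectangular body: A = 120 × 115 = 13800.00, centroid at (60.00, 57.50).
semicircular end: A = ½π·57.5² = 5193.45, centroid at (-24.40, 57.50).
ΣA = 18993.45 mm², ΣAx_c = 701260.42 mm³, ΣAy_c = 1092123.11 mm³.
x_c = 701260.42/18993.45 = 36.92 mm; y_c = 1092123.11/18993.45 = 57.50 mm.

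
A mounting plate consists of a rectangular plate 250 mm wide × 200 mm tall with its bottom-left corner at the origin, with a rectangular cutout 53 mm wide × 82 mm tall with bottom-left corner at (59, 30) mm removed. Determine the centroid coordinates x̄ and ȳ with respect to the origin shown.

x̄ = 128.76 mm, ȳ = 102.76 mm

plate: A = 250 × 200 = 50000.00, centroid at (125.00, 100.00).
hole: A = −(53 × 82) = -4346.00, centroid at (85.50, 71.00).
ΣA = 45654.00 mm², ΣAx̄ = 5878417.00 mm³, ΣAȳ = 4691434.00 mm³.
x̄ = 5878417.00/45654.00 = 128.76 mm; ȳ = 4691434.00/45654.00 = 102.76 mm.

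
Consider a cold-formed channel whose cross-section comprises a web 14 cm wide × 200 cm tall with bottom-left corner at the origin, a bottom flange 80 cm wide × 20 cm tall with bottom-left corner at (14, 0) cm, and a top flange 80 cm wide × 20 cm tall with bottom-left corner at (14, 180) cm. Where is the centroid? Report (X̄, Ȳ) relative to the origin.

X̄ = 32.07 cm, Ȳ = 100.00 cm

web: A = 14 × 200 = 2800.00, centroid at (7.00, 100.00).
bottom flange: A = 80 × 20 = 1600.00, centroid at (54.00, 10.00).
top flange: A = 80 × 20 = 1600.00, centroid at (54.00, 190.00).
ΣA = 6000.00 cm², ΣAX̄ = 192400.00 cm³, ΣAȲ = 600000.00 cm³.
X̄ = 192400.00/6000.00 = 32.07 cm; Ȳ = 600000.00/6000.00 = 100.00 cm.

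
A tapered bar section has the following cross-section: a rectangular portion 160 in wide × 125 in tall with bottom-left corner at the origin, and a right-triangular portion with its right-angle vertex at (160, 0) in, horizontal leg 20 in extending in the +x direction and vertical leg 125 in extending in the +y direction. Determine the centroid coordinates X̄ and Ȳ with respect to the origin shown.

rectangular portion: A = 160 × 125 = 20000.00, centroid at (80.00, 62.50).
triangular portion: A = ½·20·125 = 1250.00, centroid at (166.67, 41.67).
ΣA = 21250.00 in²
ΣAX̄ = (20000.00)(80.00) + (1250.00)(166.67) = 1808333.33 in³
ΣAȲ = (20000.00)(62.50) + (1250.00)(41.67) = 1302083.33 in³
X̄ = 1808333.33 / 21250.00 = 85.10 in
Ȳ = 1302083.33 / 21250.00 = 61.27 in

X̄ = 85.10 in, Ȳ = 61.27 in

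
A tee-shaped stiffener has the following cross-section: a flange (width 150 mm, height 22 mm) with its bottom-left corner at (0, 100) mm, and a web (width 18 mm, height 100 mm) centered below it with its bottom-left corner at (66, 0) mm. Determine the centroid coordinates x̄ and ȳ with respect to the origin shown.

Part | A | x̄ᵢ | ȳᵢ | A·x̄ᵢ | A·ȳᵢ
web | 1800.00 | 75.00 | 50.00 | 135000.00 | 90000.00
flange | 3300.00 | 75.00 | 111.00 | 247500.00 | 366300.00
Σ | 5100.00 |  |  | 382500.00 | 456300.00
x̄ = 382500.00 / 5100.00 = 75.00 mm
ȳ = 456300.00 / 5100.00 = 89.47 mm

x̄ = 75.00 mm, ȳ = 89.47 mm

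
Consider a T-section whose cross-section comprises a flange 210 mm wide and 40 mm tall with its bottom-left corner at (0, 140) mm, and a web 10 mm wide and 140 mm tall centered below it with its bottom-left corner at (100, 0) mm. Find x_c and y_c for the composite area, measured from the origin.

x_c = 105.00 mm, y_c = 147.14 mm

web: A = 10 × 140 = 1400.00, centroid at (105.00, 70.00).
flange: A = 210 × 40 = 8400.00, centroid at (105.00, 160.00).
ΣA = 9800.00 mm²
ΣAx_c = (1400.00)(105.00) + (8400.00)(105.00) = 1029000.00 mm³
ΣAy_c = (1400.00)(70.00) + (8400.00)(160.00) = 1442000.00 mm³
x_c = 1029000.00 / 9800.00 = 105.00 mm
y_c = 1442000.00 / 9800.00 = 147.14 mm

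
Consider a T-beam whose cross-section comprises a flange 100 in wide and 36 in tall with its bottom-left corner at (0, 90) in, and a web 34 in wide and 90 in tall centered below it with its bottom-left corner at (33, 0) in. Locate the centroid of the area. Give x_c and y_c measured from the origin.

x_c = 50.00 in, y_c = 79.05 in

web: A = 34 × 90 = 3060.00, centroid at (50.00, 45.00).
flange: A = 100 × 36 = 3600.00, centroid at (50.00, 108.00).
ΣA = 6660.00 in²
ΣAx_c = (3060.00)(50.00) + (3600.00)(50.00) = 333000.00 in³
ΣAy_c = (3060.00)(45.00) + (3600.00)(108.00) = 526500.00 in³
x_c = 333000.00 / 6660.00 = 50.00 in
y_c = 526500.00 / 6660.00 = 79.05 in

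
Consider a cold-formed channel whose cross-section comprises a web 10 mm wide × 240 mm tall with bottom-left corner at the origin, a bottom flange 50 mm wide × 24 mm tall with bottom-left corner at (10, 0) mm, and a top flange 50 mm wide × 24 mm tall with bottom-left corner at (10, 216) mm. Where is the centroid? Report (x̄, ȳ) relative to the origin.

x̄ = 20.00 mm, ȳ = 120.00 mm

web: A = 10 × 240 = 2400.00, centroid at (5.00, 120.00).
bottom flange: A = 50 × 24 = 1200.00, centroid at (35.00, 12.00).
top flange: A = 50 × 24 = 1200.00, centroid at (35.00, 228.00).
ΣA = 4800.00 mm², ΣAx̄ = 96000.00 mm³, ΣAȳ = 576000.00 mm³.
x̄ = 96000.00/4800.00 = 20.00 mm; ȳ = 576000.00/4800.00 = 120.00 mm.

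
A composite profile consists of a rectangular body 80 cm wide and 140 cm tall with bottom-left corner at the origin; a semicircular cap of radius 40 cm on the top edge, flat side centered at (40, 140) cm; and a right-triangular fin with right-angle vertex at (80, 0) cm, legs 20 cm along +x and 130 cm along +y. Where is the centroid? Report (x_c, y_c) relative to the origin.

rectangular body: A = 80 × 140 = 11200.00, centroid at (40.00, 70.00).
semicircular top: A = ½π·40² = 2513.27, centroid at (40.00, 156.98).
triangular fin: A = ½·20·130 = 1300.00, centroid at (86.67, 43.33).
ΣA = 15013.27 cm², ΣAx_c = 661197.63 cm³, ΣAy_c = 1234858.38 cm³.
x_c = 661197.63/15013.27 = 44.04 cm; y_c = 1234858.38/15013.27 = 82.25 cm.

x_c = 44.04 cm, y_c = 82.25 cm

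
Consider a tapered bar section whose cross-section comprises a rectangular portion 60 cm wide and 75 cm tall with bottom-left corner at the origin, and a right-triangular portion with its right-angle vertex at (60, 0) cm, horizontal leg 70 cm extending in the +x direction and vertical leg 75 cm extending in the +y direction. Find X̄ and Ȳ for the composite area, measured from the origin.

X̄ = 49.65 cm, Ȳ = 32.89 cm

rectangular portion: A = 60 × 75 = 4500.00, centroid at (30.00, 37.50).
triangular portion: A = ½·70·75 = 2625.00, centroid at (83.33, 25.00).
ΣA = 7125.00 cm², ΣAX̄ = 353750.00 cm³, ΣAȲ = 234375.00 cm³.
X̄ = 353750.00/7125.00 = 49.65 cm; Ȳ = 234375.00/7125.00 = 32.89 cm.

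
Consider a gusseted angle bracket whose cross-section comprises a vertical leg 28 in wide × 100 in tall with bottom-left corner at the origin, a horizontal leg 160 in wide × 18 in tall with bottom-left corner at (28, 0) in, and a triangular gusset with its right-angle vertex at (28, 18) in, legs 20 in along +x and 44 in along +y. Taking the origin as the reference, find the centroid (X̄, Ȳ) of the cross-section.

vertical leg: A = 28 × 100 = 2800.00, centroid at (14.00, 50.00).
horizontal leg: A = 160 × 18 = 2880.00, centroid at (108.00, 9.00).
gusset: A = ½·20·44 = 440.00, centroid at (34.67, 32.67).
ΣA = 6120.00 in², ΣAX̄ = 365493.33 in³, ΣAȲ = 180293.33 in³.
X̄ = 365493.33/6120.00 = 59.72 in; Ȳ = 180293.33/6120.00 = 29.46 in.

X̄ = 59.72 in, Ȳ = 29.46 in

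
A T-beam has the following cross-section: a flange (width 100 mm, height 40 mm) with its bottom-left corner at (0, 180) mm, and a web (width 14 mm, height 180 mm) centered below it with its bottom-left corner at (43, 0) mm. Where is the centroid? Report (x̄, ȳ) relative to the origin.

x̄ = 50.00 mm, ȳ = 157.48 mm

web: A = 14 × 180 = 2520.00, centroid at (50.00, 90.00).
flange: A = 100 × 40 = 4000.00, centroid at (50.00, 200.00).
ΣA = 6520.00 mm², ΣAx̄ = 326000.00 mm³, ΣAȳ = 1026800.00 mm³.
x̄ = 326000.00/6520.00 = 50.00 mm; ȳ = 1026800.00/6520.00 = 157.48 mm.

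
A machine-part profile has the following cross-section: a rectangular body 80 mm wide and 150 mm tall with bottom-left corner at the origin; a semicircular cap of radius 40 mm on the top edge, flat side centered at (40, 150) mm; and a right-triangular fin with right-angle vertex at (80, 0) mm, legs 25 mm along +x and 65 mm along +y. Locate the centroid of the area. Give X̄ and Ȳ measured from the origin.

X̄ = 42.56 mm, Ȳ = 87.26 mm

rectangular body: A = 80 × 150 = 12000.00, centroid at (40.00, 75.00).
semicircular top: A = ½π·40² = 2513.27, centroid at (40.00, 166.98).
triangular fin: A = ½·25·65 = 812.50, centroid at (88.33, 21.67).
ΣA = 15325.77 mm²
ΣAX̄ = (12000.00)(40.00) + (2513.27)(40.00) + (812.50)(88.33) = 652301.80 mm³
ΣAȲ = (12000.00)(75.00) + (2513.27)(166.98) + (812.50)(21.67) = 1337261.95 mm³
X̄ = 652301.80 / 15325.77 = 42.56 mm
Ȳ = 1337261.95 / 15325.77 = 87.26 mm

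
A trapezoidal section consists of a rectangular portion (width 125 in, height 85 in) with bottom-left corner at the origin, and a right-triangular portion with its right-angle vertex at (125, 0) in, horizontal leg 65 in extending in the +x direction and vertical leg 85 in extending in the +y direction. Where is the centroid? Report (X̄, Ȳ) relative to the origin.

X̄ = 79.87 in, Ȳ = 39.58 in

rectangular portion: A = 125 × 85 = 10625.00, centroid at (62.50, 42.50).
triangular portion: A = ½·65·85 = 2762.50, centroid at (146.67, 28.33).
ΣA = 13387.50 in²
ΣAX̄ = (10625.00)(62.50) + (2762.50)(146.67) = 1069229.17 in³
ΣAȲ = (10625.00)(42.50) + (2762.50)(28.33) = 529833.33 in³
X̄ = 1069229.17 / 13387.50 = 79.87 in
Ȳ = 529833.33 / 13387.50 = 39.58 in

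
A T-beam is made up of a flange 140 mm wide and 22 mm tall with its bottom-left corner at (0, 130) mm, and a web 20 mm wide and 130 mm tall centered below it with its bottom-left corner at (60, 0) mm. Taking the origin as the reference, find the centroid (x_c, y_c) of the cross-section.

web: A = 20 × 130 = 2600.00, centroid at (70.00, 65.00).
flange: A = 140 × 22 = 3080.00, centroid at (70.00, 141.00).
ΣA = 5680.00 mm²
ΣAx_c = (2600.00)(70.00) + (3080.00)(70.00) = 397600.00 mm³
ΣAy_c = (2600.00)(65.00) + (3080.00)(141.00) = 603280.00 mm³
x_c = 397600.00 / 5680.00 = 70.00 mm
y_c = 603280.00 / 5680.00 = 106.21 mm

x_c = 70.00 mm, y_c = 106.21 mm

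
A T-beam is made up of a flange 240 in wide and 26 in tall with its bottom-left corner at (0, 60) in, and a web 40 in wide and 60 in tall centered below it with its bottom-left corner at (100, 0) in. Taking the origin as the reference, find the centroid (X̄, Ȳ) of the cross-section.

X̄ = 120.00 in, Ȳ = 61.06 in

web: A = 40 × 60 = 2400.00, centroid at (120.00, 30.00).
flange: A = 240 × 26 = 6240.00, centroid at (120.00, 73.00).
ΣA = 8640.00 in², ΣAX̄ = 1036800.00 in³, ΣAȲ = 527520.00 in³.
X̄ = 1036800.00/8640.00 = 120.00 in; Ȳ = 527520.00/8640.00 = 61.06 in.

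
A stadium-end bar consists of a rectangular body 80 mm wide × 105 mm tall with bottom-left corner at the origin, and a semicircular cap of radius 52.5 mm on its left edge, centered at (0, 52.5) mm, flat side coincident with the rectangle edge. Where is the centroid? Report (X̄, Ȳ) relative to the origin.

X̄ = 18.82 mm, Ȳ = 52.50 mm

rectangular body: A = 80 × 105 = 8400.00, centroid at (40.00, 52.50).
semicircular end: A = ½π·52.5² = 4329.51, centroid at (-22.28, 52.50).
ΣA = 12729.51 mm², ΣAX̄ = 239531.25 mm³, ΣAȲ = 668299.14 mm³.
X̄ = 239531.25/12729.51 = 18.82 mm; Ȳ = 668299.14/12729.51 = 52.50 mm.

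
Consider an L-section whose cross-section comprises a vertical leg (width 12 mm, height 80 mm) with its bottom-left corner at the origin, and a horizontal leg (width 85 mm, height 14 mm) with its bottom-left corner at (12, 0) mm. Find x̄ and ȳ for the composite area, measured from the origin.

vertical leg: A = 12 × 80 = 960.00, centroid at (6.00, 40.00).
horizontal leg: A = 85 × 14 = 1190.00, centroid at (54.50, 7.00).
ΣA = 2150.00 mm², ΣAx̄ = 70615.00 mm³, ΣAȳ = 46730.00 mm³.
x̄ = 70615.00/2150.00 = 32.84 mm; ȳ = 46730.00/2150.00 = 21.73 mm.

x̄ = 32.84 mm, ȳ = 21.73 mm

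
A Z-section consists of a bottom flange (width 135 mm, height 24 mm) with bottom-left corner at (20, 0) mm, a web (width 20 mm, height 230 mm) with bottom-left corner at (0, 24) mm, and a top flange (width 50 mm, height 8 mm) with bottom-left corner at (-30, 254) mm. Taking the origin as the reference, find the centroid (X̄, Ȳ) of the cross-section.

X̄ = 39.75 mm, Ȳ = 94.84 mm

bottom flange: A = 135 × 24 = 3240.00, centroid at (87.50, 12.00).
web: A = 20 × 230 = 4600.00, centroid at (10.00, 139.00).
top flange: A = 50 × 8 = 400.00, centroid at (-5.00, 258.00).
ΣA = 8240.00 mm²
ΣAX̄ = (3240.00)(87.50) + (4600.00)(10.00) + (400.00)(-5.00) = 327500.00 mm³
ΣAȲ = (3240.00)(12.00) + (4600.00)(139.00) + (400.00)(258.00) = 781480.00 mm³
X̄ = 327500.00 / 8240.00 = 39.75 mm
Ȳ = 781480.00 / 8240.00 = 94.84 mm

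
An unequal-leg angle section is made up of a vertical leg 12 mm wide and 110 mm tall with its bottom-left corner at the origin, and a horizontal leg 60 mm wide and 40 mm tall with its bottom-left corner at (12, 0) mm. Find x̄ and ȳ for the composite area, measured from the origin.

x̄ = 29.23 mm, ȳ = 32.42 mm

Part | A | x̄ᵢ | ȳᵢ | A·x̄ᵢ | A·ȳᵢ
vertical leg | 1320.00 | 6.00 | 55.00 | 7920.00 | 72600.00
horizontal leg | 2400.00 | 42.00 | 20.00 | 100800.00 | 48000.00
Σ | 3720.00 |  |  | 108720.00 | 120600.00
x̄ = 108720.00 / 3720.00 = 29.23 mm
ȳ = 120600.00 / 3720.00 = 32.42 mm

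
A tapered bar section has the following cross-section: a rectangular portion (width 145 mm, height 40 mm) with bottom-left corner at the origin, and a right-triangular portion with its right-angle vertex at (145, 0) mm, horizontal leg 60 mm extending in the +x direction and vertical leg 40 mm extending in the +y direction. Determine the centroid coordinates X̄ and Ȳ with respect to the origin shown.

X̄ = 88.36 mm, Ȳ = 18.86 mm

rectangular portion: A = 145 × 40 = 5800.00, centroid at (72.50, 20.00).
triangular portion: A = ½·60·40 = 1200.00, centroid at (165.00, 13.33).
ΣA = 7000.00 mm², ΣAX̄ = 618500.00 mm³, ΣAȲ = 132000.00 mm³.
X̄ = 618500.00/7000.00 = 88.36 mm; Ȳ = 132000.00/7000.00 = 18.86 mm.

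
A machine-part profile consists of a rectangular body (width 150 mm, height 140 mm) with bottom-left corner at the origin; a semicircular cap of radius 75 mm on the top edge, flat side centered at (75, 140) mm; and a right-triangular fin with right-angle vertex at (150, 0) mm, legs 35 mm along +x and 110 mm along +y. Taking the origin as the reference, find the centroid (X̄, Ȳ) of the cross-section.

rectangular body: A = 150 × 140 = 21000.00, centroid at (75.00, 70.00).
semicircular top: A = ½π·75² = 8835.73, centroid at (75.00, 171.83).
triangular fin: A = ½·35·110 = 1925.00, centroid at (161.67, 36.67).
ΣA = 31760.73 mm², ΣAX̄ = 2548888.03 mm³, ΣAȲ = 3058835.44 mm³.
X̄ = 2548888.03/31760.73 = 80.25 mm; Ȳ = 3058835.44/31760.73 = 96.31 mm.

X̄ = 80.25 mm, Ȳ = 96.31 mm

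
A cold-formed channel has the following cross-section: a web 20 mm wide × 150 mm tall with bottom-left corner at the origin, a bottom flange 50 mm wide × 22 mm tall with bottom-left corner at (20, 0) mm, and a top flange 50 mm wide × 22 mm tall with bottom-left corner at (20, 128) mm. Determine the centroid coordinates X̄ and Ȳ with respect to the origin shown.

Part | A | x̄ᵢ | ȳᵢ | A·x̄ᵢ | A·ȳᵢ
web | 3000.00 | 10.00 | 75.00 | 30000.00 | 225000.00
bottom flange | 1100.00 | 45.00 | 11.00 | 49500.00 | 12100.00
top flange | 1100.00 | 45.00 | 139.00 | 49500.00 | 152900.00
Σ | 5200.00 |  |  | 129000.00 | 390000.00
X̄ = 129000.00 / 5200.00 = 24.81 mm
Ȳ = 390000.00 / 5200.00 = 75.00 mm

X̄ = 24.81 mm, Ȳ = 75.00 mm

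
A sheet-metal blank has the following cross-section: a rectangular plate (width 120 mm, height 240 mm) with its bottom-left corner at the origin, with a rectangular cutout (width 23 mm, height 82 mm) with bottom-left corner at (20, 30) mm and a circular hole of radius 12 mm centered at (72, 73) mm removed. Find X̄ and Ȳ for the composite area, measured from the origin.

X̄ = 61.83 mm, Ȳ = 124.30 mm

Part | A | x̄ᵢ | ȳᵢ | A·x̄ᵢ | A·ȳᵢ
plate | 28800.00 | 60.00 | 120.00 | 1728000.00 | 3456000.00
hole 1 | -1886.00 | 31.50 | 71.00 | -59409.00 | -133906.00
hole 2 | -452.39 | 72.00 | 73.00 | -32572.03 | -33024.42
Σ | 26461.61 |  |  | 1636018.97 | 3289069.58
X̄ = 1636018.97 / 26461.61 = 61.83 mm
Ȳ = 3289069.58 / 26461.61 = 124.30 mm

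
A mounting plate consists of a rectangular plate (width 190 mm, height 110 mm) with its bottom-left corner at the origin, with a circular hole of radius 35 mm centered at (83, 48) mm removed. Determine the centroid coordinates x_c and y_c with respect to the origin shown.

plate: A = 190 × 110 = 20900.00, centroid at (95.00, 55.00).
hole: A = −π·35² = -3848.45, centroid at (83.00, 48.00).
ΣA = 17051.55 mm²
ΣAx_c = (20900.00)(95.00) + (-3848.45)(83.00) = 1666078.57 mm³
ΣAy_c = (20900.00)(55.00) + (-3848.45)(48.00) = 964774.35 mm³
x_c = 1666078.57 / 17051.55 = 97.71 mm
y_c = 964774.35 / 17051.55 = 56.58 mm

x_c = 97.71 mm, y_c = 56.58 mm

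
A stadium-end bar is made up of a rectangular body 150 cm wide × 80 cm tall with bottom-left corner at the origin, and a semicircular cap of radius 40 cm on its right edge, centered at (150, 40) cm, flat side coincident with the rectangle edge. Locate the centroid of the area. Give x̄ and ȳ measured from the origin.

Part | A | x̄ᵢ | ȳᵢ | A·x̄ᵢ | A·ȳᵢ
rectangular body | 12000.00 | 75.00 | 40.00 | 900000.00 | 480000.00
semicircular end | 2513.27 | 166.98 | 40.00 | 419657.79 | 100530.96
Σ | 14513.27 |  |  | 1319657.79 | 580530.96
x̄ = 1319657.79 / 14513.27 = 90.93 cm
ȳ = 580530.96 / 14513.27 = 40.00 cm

x̄ = 90.93 cm, ȳ = 40.00 cm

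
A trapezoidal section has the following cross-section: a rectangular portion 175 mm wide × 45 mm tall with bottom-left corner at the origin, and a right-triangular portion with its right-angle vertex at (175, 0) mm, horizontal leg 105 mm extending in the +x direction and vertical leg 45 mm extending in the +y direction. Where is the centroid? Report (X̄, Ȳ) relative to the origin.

Part | A | x̄ᵢ | ȳᵢ | A·x̄ᵢ | A·ȳᵢ
rectangular portion | 7875.00 | 87.50 | 22.50 | 689062.50 | 177187.50
triangular portion | 2362.50 | 210.00 | 15.00 | 496125.00 | 35437.50
Σ | 10237.50 |  |  | 1185187.50 | 212625.00
X̄ = 1185187.50 / 10237.50 = 115.77 mm
Ȳ = 212625.00 / 10237.50 = 20.77 mm

X̄ = 115.77 mm, Ȳ = 20.77 mm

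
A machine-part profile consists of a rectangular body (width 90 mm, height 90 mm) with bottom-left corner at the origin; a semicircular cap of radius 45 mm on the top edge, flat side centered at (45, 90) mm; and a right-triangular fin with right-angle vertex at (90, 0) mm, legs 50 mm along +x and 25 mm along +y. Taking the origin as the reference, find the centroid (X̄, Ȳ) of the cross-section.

rectangular body: A = 90 × 90 = 8100.00, centroid at (45.00, 45.00).
semicircular top: A = ½π·45² = 3180.86, centroid at (45.00, 109.10).
triangular fin: A = ½·50·25 = 625.00, centroid at (106.67, 8.33).
ΣA = 11905.86 mm²
ΣAX̄ = (8100.00)(45.00) + (3180.86)(45.00) + (625.00)(106.67) = 574305.48 mm³
ΣAȲ = (8100.00)(45.00) + (3180.86)(109.10) + (625.00)(8.33) = 716735.96 mm³
X̄ = 574305.48 / 11905.86 = 48.24 mm
Ȳ = 716735.96 / 11905.86 = 60.20 mm

X̄ = 48.24 mm, Ȳ = 60.20 mm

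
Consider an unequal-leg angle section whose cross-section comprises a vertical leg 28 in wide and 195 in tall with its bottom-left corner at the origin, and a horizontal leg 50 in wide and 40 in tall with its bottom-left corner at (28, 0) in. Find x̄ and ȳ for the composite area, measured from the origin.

vertical leg: A = 28 × 195 = 5460.00, centroid at (14.00, 97.50).
horizontal leg: A = 50 × 40 = 2000.00, centroid at (53.00, 20.00).
ΣA = 7460.00 in²
ΣAx̄ = (5460.00)(14.00) + (2000.00)(53.00) = 182440.00 in³
ΣAȳ = (5460.00)(97.50) + (2000.00)(20.00) = 572350.00 in³
x̄ = 182440.00 / 7460.00 = 24.46 in
ȳ = 572350.00 / 7460.00 = 76.72 in

x̄ = 24.46 in, ȳ = 76.72 in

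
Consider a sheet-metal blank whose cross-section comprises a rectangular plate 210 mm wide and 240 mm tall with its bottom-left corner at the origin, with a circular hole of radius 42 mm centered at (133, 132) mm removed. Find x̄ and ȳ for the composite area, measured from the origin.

x̄ = 101.54 mm, ȳ = 118.52 mm

plate: A = 210 × 240 = 50400.00, centroid at (105.00, 120.00).
hole: A = −π·42² = -5541.77, centroid at (133.00, 132.00).
ΣA = 44858.23 mm², ΣAx̄ = 4554944.66 mm³, ΣAȳ = 5316486.43 mm³.
x̄ = 4554944.66/44858.23 = 101.54 mm; ȳ = 5316486.43/44858.23 = 118.52 mm.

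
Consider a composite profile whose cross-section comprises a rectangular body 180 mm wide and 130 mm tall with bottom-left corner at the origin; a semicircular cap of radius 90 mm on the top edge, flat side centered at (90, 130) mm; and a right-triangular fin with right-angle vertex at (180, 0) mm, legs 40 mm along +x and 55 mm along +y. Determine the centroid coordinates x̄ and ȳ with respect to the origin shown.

x̄ = 93.05 mm, ȳ = 98.90 mm

Part | A | x̄ᵢ | ȳᵢ | A·x̄ᵢ | A·ȳᵢ
rectangular body | 23400.00 | 90.00 | 65.00 | 2106000.00 | 1521000.00
semicircular top | 12723.45 | 90.00 | 168.20 | 1145110.52 | 2140048.53
triangular fin | 1100.00 | 193.33 | 18.33 | 212666.67 | 20166.67
Σ | 37223.45 |  |  | 3463777.19 | 3681215.20
x̄ = 3463777.19 / 37223.45 = 93.05 mm
ȳ = 3681215.20 / 37223.45 = 98.90 mm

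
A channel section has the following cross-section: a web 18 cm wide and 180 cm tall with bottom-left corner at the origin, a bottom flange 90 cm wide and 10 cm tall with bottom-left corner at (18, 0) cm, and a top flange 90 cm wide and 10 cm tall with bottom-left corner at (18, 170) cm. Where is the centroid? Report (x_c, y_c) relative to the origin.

web: A = 18 × 180 = 3240.00, centroid at (9.00, 90.00).
bottom flange: A = 90 × 10 = 900.00, centroid at (63.00, 5.00).
top flange: A = 90 × 10 = 900.00, centroid at (63.00, 175.00).
ΣA = 5040.00 cm², ΣAx_c = 142560.00 cm³, ΣAy_c = 453600.00 cm³.
x_c = 142560.00/5040.00 = 28.29 cm; y_c = 453600.00/5040.00 = 90.00 cm.

x_c = 28.29 cm, y_c = 90.00 cm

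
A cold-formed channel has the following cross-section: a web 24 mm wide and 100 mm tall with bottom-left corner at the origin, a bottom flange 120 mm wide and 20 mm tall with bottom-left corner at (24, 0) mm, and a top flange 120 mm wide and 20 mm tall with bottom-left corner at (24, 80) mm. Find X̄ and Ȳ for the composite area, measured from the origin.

Part | A | x̄ᵢ | ȳᵢ | A·x̄ᵢ | A·ȳᵢ
web | 2400.00 | 12.00 | 50.00 | 28800.00 | 120000.00
bottom flange | 2400.00 | 84.00 | 10.00 | 201600.00 | 24000.00
top flange | 2400.00 | 84.00 | 90.00 | 201600.00 | 216000.00
Σ | 7200.00 |  |  | 432000.00 | 360000.00
X̄ = 432000.00 / 7200.00 = 60.00 mm
Ȳ = 360000.00 / 7200.00 = 50.00 mm

X̄ = 60.00 mm, Ȳ = 50.00 mm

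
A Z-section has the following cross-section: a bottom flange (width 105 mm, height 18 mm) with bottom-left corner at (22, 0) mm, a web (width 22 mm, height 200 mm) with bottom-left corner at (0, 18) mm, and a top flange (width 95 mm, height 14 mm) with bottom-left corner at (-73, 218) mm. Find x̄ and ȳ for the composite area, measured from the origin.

x̄ = 20.38 mm, ȳ = 109.64 mm

bottom flange: A = 105 × 18 = 1890.00, centroid at (74.50, 9.00).
web: A = 22 × 200 = 4400.00, centroid at (11.00, 118.00).
top flange: A = 95 × 14 = 1330.00, centroid at (-25.50, 225.00).
ΣA = 7620.00 mm², ΣAx̄ = 155290.00 mm³, ΣAȳ = 835460.00 mm³.
x̄ = 155290.00/7620.00 = 20.38 mm; ȳ = 835460.00/7620.00 = 109.64 mm.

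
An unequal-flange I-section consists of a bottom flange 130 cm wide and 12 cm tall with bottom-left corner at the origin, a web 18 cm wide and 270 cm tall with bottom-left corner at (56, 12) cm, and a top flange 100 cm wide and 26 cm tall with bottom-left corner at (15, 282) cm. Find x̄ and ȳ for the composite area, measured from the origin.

x̄ = 65.00 cm, ȳ = 165.27 cm

bottom flange: A = 130 × 12 = 1560.00, centroid at (65.00, 6.00).
web: A = 18 × 270 = 4860.00, centroid at (65.00, 147.00).
top flange: A = 100 × 26 = 2600.00, centroid at (65.00, 295.00).
ΣA = 9020.00 cm²
ΣAx̄ = (1560.00)(65.00) + (4860.00)(65.00) + (2600.00)(65.00) = 586300.00 cm³
ΣAȳ = (1560.00)(6.00) + (4860.00)(147.00) + (2600.00)(295.00) = 1490780.00 cm³
x̄ = 586300.00 / 9020.00 = 65.00 cm
ȳ = 1490780.00 / 9020.00 = 165.27 cm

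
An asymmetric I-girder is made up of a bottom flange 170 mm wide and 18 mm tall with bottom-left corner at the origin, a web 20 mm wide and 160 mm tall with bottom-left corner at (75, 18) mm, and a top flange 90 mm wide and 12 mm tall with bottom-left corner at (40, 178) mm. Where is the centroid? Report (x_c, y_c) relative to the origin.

bottom flange: A = 170 × 18 = 3060.00, centroid at (85.00, 9.00).
web: A = 20 × 160 = 3200.00, centroid at (85.00, 98.00).
top flange: A = 90 × 12 = 1080.00, centroid at (85.00, 184.00).
ΣA = 7340.00 mm²
ΣAx_c = (3060.00)(85.00) + (3200.00)(85.00) + (1080.00)(85.00) = 623900.00 mm³
ΣAy_c = (3060.00)(9.00) + (3200.00)(98.00) + (1080.00)(184.00) = 539860.00 mm³
x_c = 623900.00 / 7340.00 = 85.00 mm
y_c = 539860.00 / 7340.00 = 73.55 mm

x_c = 85.00 mm, y_c = 73.55 mm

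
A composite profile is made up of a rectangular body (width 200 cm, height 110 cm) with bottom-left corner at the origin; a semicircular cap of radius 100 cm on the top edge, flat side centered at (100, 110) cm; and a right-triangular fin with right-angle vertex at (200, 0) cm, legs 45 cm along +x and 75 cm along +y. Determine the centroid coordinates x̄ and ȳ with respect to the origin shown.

x̄ = 104.93 cm, ȳ = 92.57 cm

Part | A | x̄ᵢ | ȳᵢ | A·x̄ᵢ | A·ȳᵢ
rectangular body | 22000.00 | 100.00 | 55.00 | 2200000.00 | 1210000.00
semicircular top | 15707.96 | 100.00 | 152.44 | 1570796.33 | 2394542.63
triangular fin | 1687.50 | 215.00 | 25.00 | 362812.50 | 42187.50
Σ | 39395.46 |  |  | 4133608.83 | 3646730.13
x̄ = 4133608.83 / 39395.46 = 104.93 cm
ȳ = 3646730.13 / 39395.46 = 92.57 cm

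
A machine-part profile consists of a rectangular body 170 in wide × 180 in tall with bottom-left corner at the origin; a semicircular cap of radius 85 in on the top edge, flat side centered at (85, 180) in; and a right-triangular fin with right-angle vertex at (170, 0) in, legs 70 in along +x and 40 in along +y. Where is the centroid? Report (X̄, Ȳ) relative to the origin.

X̄ = 88.50 in, Ȳ = 120.53 in

rectangular body: A = 170 × 180 = 30600.00, centroid at (85.00, 90.00).
semicircular top: A = ½π·85² = 11349.00, centroid at (85.00, 216.08).
triangular fin: A = ½·70·40 = 1400.00, centroid at (193.33, 13.33).
ΣA = 43349.00 in²
ΣAX̄ = (30600.00)(85.00) + (11349.00)(85.00) + (1400.00)(193.33) = 3836331.96 in³
ΣAȲ = (30600.00)(90.00) + (11349.00)(216.08) + (1400.00)(13.33) = 5224903.96 in³
X̄ = 3836331.96 / 43349.00 = 88.50 in
Ȳ = 5224903.96 / 43349.00 = 120.53 in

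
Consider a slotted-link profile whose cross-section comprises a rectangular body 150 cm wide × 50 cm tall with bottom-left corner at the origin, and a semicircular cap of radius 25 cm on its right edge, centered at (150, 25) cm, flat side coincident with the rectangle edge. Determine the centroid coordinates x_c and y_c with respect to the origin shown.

x_c = 84.91 cm, y_c = 25.00 cm

Part | A | x̄ᵢ | ȳᵢ | A·x̄ᵢ | A·ȳᵢ
rectangular body | 7500.00 | 75.00 | 25.00 | 562500.00 | 187500.00
semicircular end | 981.75 | 160.61 | 25.00 | 157678.82 | 24543.69
Σ | 8481.75 |  |  | 720178.82 | 212043.69
x_c = 720178.82 / 8481.75 = 84.91 cm
y_c = 212043.69 / 8481.75 = 25.00 cm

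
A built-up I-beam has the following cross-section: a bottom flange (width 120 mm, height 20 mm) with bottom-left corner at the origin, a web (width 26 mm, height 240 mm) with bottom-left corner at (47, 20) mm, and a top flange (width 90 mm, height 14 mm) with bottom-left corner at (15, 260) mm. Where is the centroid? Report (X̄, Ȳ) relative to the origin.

X̄ = 60.00 mm, Ȳ = 124.65 mm

bottom flange: A = 120 × 20 = 2400.00, centroid at (60.00, 10.00).
web: A = 26 × 240 = 6240.00, centroid at (60.00, 140.00).
top flange: A = 90 × 14 = 1260.00, centroid at (60.00, 267.00).
ΣA = 9900.00 mm²
ΣAX̄ = (2400.00)(60.00) + (6240.00)(60.00) + (1260.00)(60.00) = 594000.00 mm³
ΣAȲ = (2400.00)(10.00) + (6240.00)(140.00) + (1260.00)(267.00) = 1234020.00 mm³
X̄ = 594000.00 / 9900.00 = 60.00 mm
Ȳ = 1234020.00 / 9900.00 = 124.65 mm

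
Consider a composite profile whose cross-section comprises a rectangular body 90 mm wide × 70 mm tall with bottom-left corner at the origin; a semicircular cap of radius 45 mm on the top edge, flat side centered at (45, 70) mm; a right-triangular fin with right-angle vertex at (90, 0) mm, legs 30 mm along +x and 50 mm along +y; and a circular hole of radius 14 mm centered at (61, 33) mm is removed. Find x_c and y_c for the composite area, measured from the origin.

rectangular body: A = 90 × 70 = 6300.00, centroid at (45.00, 35.00).
semicircular top: A = ½π·45² = 3180.86, centroid at (45.00, 89.10).
triangular fin: A = ½·30·50 = 750.00, centroid at (100.00, 16.67).
hole: A = −π·14² = -615.75, centroid at (61.00, 33.00).
ΣA = 9615.11 mm²
ΣAx_c = (6300.00)(45.00) + (3180.86)(45.00) + (750.00)(100.00) + (-615.75)(61.00) = 464077.93 mm³
ΣAy_c = (6300.00)(35.00) + (3180.86)(89.10) + (750.00)(16.67) + (-615.75)(33.00) = 496090.56 mm³
x_c = 464077.93 / 9615.11 = 48.27 mm
y_c = 496090.56 / 9615.11 = 51.59 mm

x_c = 48.27 mm, y_c = 51.59 mm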